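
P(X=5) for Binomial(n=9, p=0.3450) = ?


C(9,5) = 126
p^5 = 0.004888
(1-p)^4 = 0.184062
P = 126 * 0.004888 * 0.184062 = 0.1134

P(X=5) = 0.1134


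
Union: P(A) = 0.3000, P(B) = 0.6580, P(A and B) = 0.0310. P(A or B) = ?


P(A∪B) = 0.3000 + 0.6580 - 0.0310
= 0.9580 - 0.0310
= 0.9270

P(A∪B) = 0.9270


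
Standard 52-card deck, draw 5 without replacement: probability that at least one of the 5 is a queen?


P(at least one) = 1 - P(none)
P(none) = (48/52) × (47/51) × (46/50) × (45/49) × (44/48) = 0.658842
P(at least one) = 1 - 0.658842 = 0.3412

P = 0.3412


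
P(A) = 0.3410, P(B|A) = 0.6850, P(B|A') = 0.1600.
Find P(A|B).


P(B) = P(B|A)*P(A) + P(B|A')*P(A')
= 0.6850*0.3410 + 0.1600*0.6590
= 0.233585 + 0.105440 = 0.339025
P(A|B) = 0.233585/0.339025 = 0.6890

P(A|B) = 0.6890


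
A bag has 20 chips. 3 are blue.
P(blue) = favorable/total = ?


P = 3/20 = 0.1500

P = 0.1500


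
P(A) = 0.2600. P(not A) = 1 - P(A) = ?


P(not A) = 1 - 0.2600 = 0.7400

P(not A) = 0.7400


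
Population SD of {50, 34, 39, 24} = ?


Mean = 36.7500
Variance = 87.6875
SD = sqrt(87.6875) = 9.3642

SD = 9.3642


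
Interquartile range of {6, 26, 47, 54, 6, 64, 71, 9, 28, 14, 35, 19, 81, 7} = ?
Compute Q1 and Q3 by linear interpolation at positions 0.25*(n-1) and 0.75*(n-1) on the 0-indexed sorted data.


Sorted: 6, 6, 7, 9, 14, 19, 26, 28, 35, 47, 54, 64, 71, 81
Q1 (25th %ile) = 10.2500
Q3 (75th %ile) = 52.2500
IQR = 52.2500 - 10.2500 = 42.0000

IQR = 42.0000


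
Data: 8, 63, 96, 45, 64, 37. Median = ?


Sorted: 8, 37, 45, 63, 64, 96
n = 6 (even)
Middle values: 45 and 63
Median = (45+63)/2 = 54.0000

Median = 54.0000


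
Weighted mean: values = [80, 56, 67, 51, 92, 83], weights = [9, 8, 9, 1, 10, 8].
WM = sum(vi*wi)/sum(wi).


Numerator = 80*9 + 56*8 + 67*9 + 51*1 + 92*10 + 83*8 = 3406
Denominator = 9 + 8 + 9 + 1 + 10 + 8 = 45
WM = 3406/45 = 75.6889

WM = 75.6889


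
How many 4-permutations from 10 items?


P(10,4) = 10!/6!
= 3628800/720
= 5040

P(10,4) = 5040


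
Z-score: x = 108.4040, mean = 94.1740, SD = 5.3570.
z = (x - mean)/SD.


z = (108.4040 - 94.1740)/5.3570
= 14.2300/5.3570
= 2.6563

z = 2.6563


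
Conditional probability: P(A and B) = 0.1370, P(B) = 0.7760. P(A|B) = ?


P(A|B) = 0.1370/0.7760 = 0.1765

P(A|B) = 0.1765


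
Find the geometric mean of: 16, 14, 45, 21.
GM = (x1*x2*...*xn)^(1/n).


Product = 16 × 14 × 45 × 21 = 211680
GM = 211680^(1/4) = 21.4496

GM = 21.4496


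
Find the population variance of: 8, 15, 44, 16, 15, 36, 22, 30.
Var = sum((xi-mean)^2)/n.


Mean = 23.2500
Squared deviations: 232.5625, 68.0625, 430.5625, 52.5625, 68.0625, 162.5625, 1.5625, 45.5625
Sum = 1061.5000
Variance = 1061.5000/8 = 132.6875

Variance = 132.6875


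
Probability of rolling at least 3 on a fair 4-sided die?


Favorable outcomes (roll ≥ 3): 2
Total outcomes = 4
P = 2/4 = 0.5000

P = 0.5000


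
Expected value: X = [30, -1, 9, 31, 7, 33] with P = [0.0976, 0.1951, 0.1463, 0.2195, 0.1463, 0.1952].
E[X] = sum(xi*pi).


E[X] = 30*0.0976 - 1*0.1951 + 9*0.1463 + 31*0.2195 + 7*0.1463 + 33*0.1952
= 2.9280 - 0.1951 + 1.3167 + 6.8045 + 1.0241 + 6.4416
= 18.3198

E[X] = 18.3198


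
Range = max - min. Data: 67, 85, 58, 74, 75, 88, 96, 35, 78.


Max = 96, Min = 35
Range = 96 - 35 = 61

Range = 61


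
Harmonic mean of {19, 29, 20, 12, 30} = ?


Sum of reciprocals = 1/19 + 1/29 + 1/20 + 1/12 + 1/30 = 0.253781
HM = 5/0.253781 = 19.7020

HM = 19.7020


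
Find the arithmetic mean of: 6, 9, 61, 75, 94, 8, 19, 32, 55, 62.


Sum = 6 + 9 + 61 + 75 + 94 + 8 + 19 + 32 + 55 + 62 = 421
n = 10
Mean = 421/10 = 42.1000

Mean = 42.1000


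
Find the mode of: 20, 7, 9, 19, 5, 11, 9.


Frequencies: 5:1, 7:1, 9:2, 11:1, 19:1, 20:1
Max frequency = 2
Mode = 9

Mode = 9


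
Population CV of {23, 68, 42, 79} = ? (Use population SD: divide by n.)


Mean = 53.0000
SD = 21.9203
CV = (21.9203/53.0000)*100 = 41.3591%

CV = 41.3591%


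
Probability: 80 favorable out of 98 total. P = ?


P = 80/98 = 0.8163

P = 0.8163


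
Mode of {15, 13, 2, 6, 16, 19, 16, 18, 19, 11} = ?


Frequencies: 2:1, 6:1, 11:1, 13:1, 15:1, 16:2, 18:1, 19:2
Max frequency = 2
Mode = 16, 19

Mode = 16, 19


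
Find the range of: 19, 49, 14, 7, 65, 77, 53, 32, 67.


Max = 77, Min = 7
Range = 77 - 7 = 70

Range = 70


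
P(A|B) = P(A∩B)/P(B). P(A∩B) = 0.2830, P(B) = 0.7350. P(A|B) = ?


P(A|B) = 0.2830/0.7350 = 0.3850

P(A|B) = 0.3850


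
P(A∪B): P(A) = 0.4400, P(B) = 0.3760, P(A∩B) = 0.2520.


P(A∪B) = 0.4400 + 0.3760 - 0.2520
= 0.8160 - 0.2520
= 0.5640

P(A∪B) = 0.5640


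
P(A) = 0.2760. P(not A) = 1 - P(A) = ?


P(not A) = 1 - 0.2760 = 0.7240

P(not A) = 0.7240


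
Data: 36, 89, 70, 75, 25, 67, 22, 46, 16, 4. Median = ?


Sorted: 4, 16, 22, 25, 36, 46, 67, 70, 75, 89
n = 10 (even)
Middle values: 36 and 46
Median = (36+46)/2 = 41.0000

Median = 41.0000


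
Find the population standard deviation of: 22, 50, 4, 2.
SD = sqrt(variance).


Mean = 19.5000
Variance = 370.7500
SD = sqrt(370.7500) = 19.2549

SD = 19.2549


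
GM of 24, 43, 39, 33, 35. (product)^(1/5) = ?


Product = 24 × 43 × 39 × 33 × 35 = 46486440
GM = 46486440^(1/5) = 34.1559

GM = 34.1559


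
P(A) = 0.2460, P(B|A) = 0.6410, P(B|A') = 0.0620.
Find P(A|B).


P(B) = P(B|A)*P(A) + P(B|A')*P(A')
= 0.6410*0.2460 + 0.0620*0.7540
= 0.157686 + 0.046748 = 0.204434
P(A|B) = 0.157686/0.204434 = 0.7713

P(A|B) = 0.7713


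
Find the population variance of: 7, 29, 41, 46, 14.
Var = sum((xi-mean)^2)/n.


Mean = 27.4000
Squared deviations: 416.1600, 2.5600, 184.9600, 345.9600, 179.5600
Sum = 1129.2000
Variance = 1129.2000/5 = 225.8400

Variance = 225.8400


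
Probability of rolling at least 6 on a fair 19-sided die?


Favorable outcomes (roll ≥ 6): 14
Total outcomes = 19
P = 14/19 = 0.7368

P = 0.7368


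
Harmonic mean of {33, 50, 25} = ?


Sum of reciprocals = 1/33 + 1/50 + 1/25 = 0.090303
HM = 3/0.090303 = 33.2215

HM = 33.2215


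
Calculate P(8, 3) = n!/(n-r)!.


P(8,3) = 8!/5!
= 40320/120
= 336

P(8,3) = 336


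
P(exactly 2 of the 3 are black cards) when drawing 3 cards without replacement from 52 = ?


Hypergeometric: P(X=2) = C(26,2)·C(26,1) / C(52,3)
= 325 × 26 / 22100
= 8450/22100 = 0.3824

P = 0.3824


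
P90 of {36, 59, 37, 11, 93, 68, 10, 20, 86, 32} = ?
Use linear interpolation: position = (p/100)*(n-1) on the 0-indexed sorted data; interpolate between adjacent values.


Sorted: 10, 11, 20, 32, 36, 37, 59, 68, 86, 93
n = 10
Index = 90/100 * 9 = 8.1000
Lower = data[8] = 86, Upper = data[9] = 93
P90 = 86 + 0.1000*(7) = 86.7000

P90 = 86.7000


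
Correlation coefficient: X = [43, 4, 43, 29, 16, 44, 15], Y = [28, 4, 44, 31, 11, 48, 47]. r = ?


Mean X = 27.7143, Mean Y = 30.4286
SD X = 15.096966, SD Y = 16.255611
Cov = 157.265306
r = 157.265306/(15.096966*16.255611) = 0.6408

r = 0.6408


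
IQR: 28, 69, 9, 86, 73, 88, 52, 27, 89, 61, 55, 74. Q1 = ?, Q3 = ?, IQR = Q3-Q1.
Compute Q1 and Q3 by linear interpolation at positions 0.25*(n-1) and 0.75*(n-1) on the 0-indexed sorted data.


Sorted: 9, 27, 28, 52, 55, 61, 69, 73, 74, 86, 88, 89
Q1 (25th %ile) = 46.0000
Q3 (75th %ile) = 77.0000
IQR = 77.0000 - 46.0000 = 31.0000

IQR = 31.0000


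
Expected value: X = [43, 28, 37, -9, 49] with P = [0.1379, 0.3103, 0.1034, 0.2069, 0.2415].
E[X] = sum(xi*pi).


E[X] = 43*0.1379 + 28*0.3103 + 37*0.1034 - 9*0.2069 + 49*0.2415
= 5.9297 + 8.6884 + 3.8258 - 1.8621 + 11.8335
= 28.4153

E[X] = 28.4153


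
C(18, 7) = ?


C(18,7) = 18!/(7! × 11!)
= 6402373705728000/(5040 × 39916800)
= 31824

C(18,7) = 31824


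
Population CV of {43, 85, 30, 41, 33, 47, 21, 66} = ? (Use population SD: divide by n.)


Mean = 45.7500
SD = 19.3827
CV = (19.3827/45.7500)*100 = 42.3665%

CV = 42.3665%


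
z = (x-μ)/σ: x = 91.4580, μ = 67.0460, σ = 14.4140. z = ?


z = (91.4580 - 67.0460)/14.4140
= 24.4120/14.4140
= 1.6936

z = 1.6936


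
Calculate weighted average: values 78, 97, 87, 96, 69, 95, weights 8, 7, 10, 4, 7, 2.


Numerator = 78*8 + 97*7 + 87*10 + 96*4 + 69*7 + 95*2 = 3230
Denominator = 8 + 7 + 10 + 4 + 7 + 2 = 38
WM = 3230/38 = 85.0000

WM = 85.0000


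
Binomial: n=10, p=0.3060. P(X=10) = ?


C(10,10) = 1
p^10 = 7.198040e-06
(1-p)^0 = 1.000000
P = 1 * 7.198040e-06 * 1.000000 = 7.1980e-06

P(X=10) = 7.1980e-06


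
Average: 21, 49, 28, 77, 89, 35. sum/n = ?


Sum = 21 + 49 + 28 + 77 + 89 + 35 = 299
n = 6
Mean = 299/6 = 49.8333

Mean = 49.8333


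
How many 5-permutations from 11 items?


P(11,5) = 11!/6!
= 39916800/720
= 55440

P(11,5) = 55440


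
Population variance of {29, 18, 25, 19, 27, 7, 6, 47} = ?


Mean = 22.2500
Squared deviations: 45.5625, 18.0625, 7.5625, 10.5625, 22.5625, 232.5625, 264.0625, 612.5625
Sum = 1213.5000
Variance = 1213.5000/8 = 151.6875

Variance = 151.6875


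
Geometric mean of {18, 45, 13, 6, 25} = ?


Product = 18 × 45 × 13 × 6 × 25 = 1579500
GM = 1579500^(1/5) = 17.3662

GM = 17.3662


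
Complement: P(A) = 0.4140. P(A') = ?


P(not A) = 1 - 0.4140 = 0.5860

P(not A) = 0.5860


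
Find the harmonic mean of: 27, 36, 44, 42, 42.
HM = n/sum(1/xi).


Sum of reciprocals = 1/27 + 1/36 + 1/44 + 1/42 + 1/42 = 0.135161
HM = 5/0.135161 = 36.9929

HM = 36.9929


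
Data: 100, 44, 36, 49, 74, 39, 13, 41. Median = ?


Sorted: 13, 36, 39, 41, 44, 49, 74, 100
n = 8 (even)
Middle values: 41 and 44
Median = (41+44)/2 = 42.5000

Median = 42.5000


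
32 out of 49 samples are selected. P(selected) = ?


P = 32/49 = 0.6531

P = 0.6531


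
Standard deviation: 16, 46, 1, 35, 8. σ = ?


Mean = 21.2000
Variance = 282.9600
SD = sqrt(282.9600) = 16.8214

SD = 16.8214


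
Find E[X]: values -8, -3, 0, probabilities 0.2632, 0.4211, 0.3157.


E[X] = -8*0.2632 - 3*0.4211 + 0*0.3157
= -2.1056 - 1.2633 + 0
= -3.3689

E[X] = -3.3689


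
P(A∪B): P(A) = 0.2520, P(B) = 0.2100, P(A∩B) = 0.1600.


P(A∪B) = 0.2520 + 0.2100 - 0.1600
= 0.4620 - 0.1600
= 0.3020

P(A∪B) = 0.3020


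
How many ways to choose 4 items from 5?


C(5,4) = 5!/(4! × 1!)
= 120/(24 × 1)
= 5

C(5,4) = 5


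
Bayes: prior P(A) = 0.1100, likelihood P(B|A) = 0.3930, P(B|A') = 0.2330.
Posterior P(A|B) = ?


P(B) = P(B|A)*P(A) + P(B|A')*P(A')
= 0.3930*0.1100 + 0.2330*0.8900
= 0.043230 + 0.207370 = 0.250600
P(A|B) = 0.043230/0.250600 = 0.1725

P(A|B) = 0.1725


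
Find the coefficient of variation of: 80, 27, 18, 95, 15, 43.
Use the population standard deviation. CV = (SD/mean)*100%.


Mean = 46.3333
SD = 30.7445
CV = (30.7445/46.3333)*100 = 66.3550%

CV = 66.3550%


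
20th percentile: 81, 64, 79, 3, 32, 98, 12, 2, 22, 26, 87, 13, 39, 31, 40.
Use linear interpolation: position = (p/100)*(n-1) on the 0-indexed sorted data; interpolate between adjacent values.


Sorted: 2, 3, 12, 13, 22, 26, 31, 32, 39, 40, 64, 79, 81, 87, 98
n = 15
Index = 20/100 * 14 = 2.8000
Lower = data[2] = 12, Upper = data[3] = 13
P20 = 12 + 0.8000*(1) = 12.8000

P20 = 12.8000


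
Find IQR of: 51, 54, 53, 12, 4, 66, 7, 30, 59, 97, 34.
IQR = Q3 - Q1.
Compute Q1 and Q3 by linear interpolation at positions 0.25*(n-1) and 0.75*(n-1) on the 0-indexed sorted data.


Sorted: 4, 7, 12, 30, 34, 51, 53, 54, 59, 66, 97
Q1 (25th %ile) = 21.0000
Q3 (75th %ile) = 56.5000
IQR = 56.5000 - 21.0000 = 35.5000

IQR = 35.5000


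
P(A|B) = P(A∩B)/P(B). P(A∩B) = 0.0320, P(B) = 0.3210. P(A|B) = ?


P(A|B) = 0.0320/0.3210 = 0.0997

P(A|B) = 0.0997


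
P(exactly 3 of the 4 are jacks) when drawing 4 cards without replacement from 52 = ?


Hypergeometric: P(X=3) = C(4,3)·C(48,1) / C(52,4)
= 4 × 48 / 270725
= 192/270725 = 0.0007

P = 0.0007


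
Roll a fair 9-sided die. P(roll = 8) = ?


Favorable outcomes (roll = 8): 1
Total outcomes = 9
P = 1/9 = 0.1111

P = 0.1111


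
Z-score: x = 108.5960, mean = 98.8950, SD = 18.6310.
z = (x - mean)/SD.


z = (108.5960 - 98.8950)/18.6310
= 9.7010/18.6310
= 0.5207

z = 0.5207


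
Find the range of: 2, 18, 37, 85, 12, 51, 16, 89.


Max = 89, Min = 2
Range = 89 - 2 = 87

Range = 87


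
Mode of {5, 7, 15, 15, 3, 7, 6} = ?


Frequencies: 3:1, 5:1, 6:1, 7:2, 15:2
Max frequency = 2
Mode = 7, 15

Mode = 7, 15


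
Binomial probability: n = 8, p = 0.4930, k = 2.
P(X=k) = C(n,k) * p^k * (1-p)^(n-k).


C(8,2) = 28
p^2 = 0.243049
(1-p)^6 = 0.016984
P = 28 * 0.243049 * 0.016984 = 0.1156

P(X=2) = 0.1156


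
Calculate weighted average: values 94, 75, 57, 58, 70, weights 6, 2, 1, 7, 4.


Numerator = 94*6 + 75*2 + 57*1 + 58*7 + 70*4 = 1457
Denominator = 6 + 2 + 1 + 7 + 4 = 20
WM = 1457/20 = 72.8500

WM = 72.8500


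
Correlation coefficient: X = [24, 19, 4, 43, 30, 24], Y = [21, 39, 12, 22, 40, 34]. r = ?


Mean X = 24.0000, Mean Y = 28.0000
SD X = 11.704700, SD Y = 10.344080
Cov = 37.166667
r = 37.166667/(11.704700*10.344080) = 0.3070

r = 0.3070


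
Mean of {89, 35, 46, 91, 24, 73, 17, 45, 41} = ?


Sum = 89 + 35 + 46 + 91 + 24 + 73 + 17 + 45 + 41 = 461
n = 9
Mean = 461/9 = 51.2222

Mean = 51.2222


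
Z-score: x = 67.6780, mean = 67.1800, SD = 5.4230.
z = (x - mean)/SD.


z = (67.6780 - 67.1800)/5.4230
= 0.4980/5.4230
= 0.0918

z = 0.0918


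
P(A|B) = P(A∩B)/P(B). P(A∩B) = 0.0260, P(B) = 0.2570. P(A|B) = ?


P(A|B) = 0.0260/0.2570 = 0.1012

P(A|B) = 0.1012


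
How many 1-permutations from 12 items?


P(12,1) = 12!/11!
= 479001600/39916800
= 12

P(12,1) = 12


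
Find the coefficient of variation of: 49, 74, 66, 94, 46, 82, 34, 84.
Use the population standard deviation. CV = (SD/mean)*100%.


Mean = 66.1250
SD = 19.8144
CV = (19.8144/66.1250)*100 = 29.9650%

CV = 29.9650%


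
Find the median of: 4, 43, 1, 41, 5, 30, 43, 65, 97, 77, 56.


Sorted: 1, 4, 5, 30, 41, 43, 43, 56, 65, 77, 97
n = 11 (odd)
Middle value = 43

Median = 43


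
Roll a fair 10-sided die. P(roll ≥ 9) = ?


Favorable outcomes (roll ≥ 9): 2
Total outcomes = 10
P = 2/10 = 0.2000

P = 0.2000


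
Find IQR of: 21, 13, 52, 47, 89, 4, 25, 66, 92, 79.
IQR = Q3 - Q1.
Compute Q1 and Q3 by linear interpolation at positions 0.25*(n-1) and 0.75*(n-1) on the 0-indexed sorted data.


Sorted: 4, 13, 21, 25, 47, 52, 66, 79, 89, 92
Q1 (25th %ile) = 22.0000
Q3 (75th %ile) = 75.7500
IQR = 75.7500 - 22.0000 = 53.7500

IQR = 53.7500


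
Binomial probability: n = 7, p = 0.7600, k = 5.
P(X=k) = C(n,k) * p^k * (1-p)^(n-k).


C(7,5) = 21
p^5 = 0.253553
(1-p)^2 = 0.057600
P = 21 * 0.253553 * 0.057600 = 0.3067

P(X=5) = 0.3067


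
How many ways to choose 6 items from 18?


C(18,6) = 18!/(6! × 12!)
= 6402373705728000/(720 × 479001600)
= 18564

C(18,6) = 18564


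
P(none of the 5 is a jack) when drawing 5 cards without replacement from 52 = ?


P(no jacks) = (48/52) × (47/51) × (46/50) × (45/49) × (44/48)
= 0.6588

P = 0.6588


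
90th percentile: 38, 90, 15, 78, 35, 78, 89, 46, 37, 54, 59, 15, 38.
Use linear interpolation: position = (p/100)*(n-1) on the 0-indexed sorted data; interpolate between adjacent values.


Sorted: 15, 15, 35, 37, 38, 38, 46, 54, 59, 78, 78, 89, 90
n = 13
Index = 90/100 * 12 = 10.8000
Lower = data[10] = 78, Upper = data[11] = 89
P90 = 78 + 0.8000*(11) = 86.8000

P90 = 86.8000


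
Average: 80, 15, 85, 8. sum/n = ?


Sum = 80 + 15 + 85 + 8 = 188
n = 4
Mean = 188/4 = 47.0000

Mean = 47.0000


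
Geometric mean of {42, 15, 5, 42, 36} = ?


Product = 42 × 15 × 5 × 42 × 36 = 4762800
GM = 4762800^(1/5) = 21.6557

GM = 21.6557


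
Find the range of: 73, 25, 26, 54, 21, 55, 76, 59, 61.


Max = 76, Min = 21
Range = 76 - 21 = 55

Range = 55


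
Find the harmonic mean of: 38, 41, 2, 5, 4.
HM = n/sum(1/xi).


Sum of reciprocals = 1/38 + 1/41 + 1/2 + 1/5 + 1/4 = 1.000706
HM = 5/1.000706 = 4.9965

HM = 4.9965


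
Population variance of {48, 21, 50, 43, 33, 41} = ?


Mean = 39.3333
Squared deviations: 75.1111, 336.1111, 113.7778, 13.4444, 40.1111, 2.7778
Sum = 581.3333
Variance = 581.3333/6 = 96.8889

Variance = 96.8889


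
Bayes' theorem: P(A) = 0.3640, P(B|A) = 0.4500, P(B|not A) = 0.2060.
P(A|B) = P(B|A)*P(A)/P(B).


P(B) = P(B|A)*P(A) + P(B|A')*P(A')
= 0.4500*0.3640 + 0.2060*0.6360
= 0.163800 + 0.131016 = 0.294816
P(A|B) = 0.163800/0.294816 = 0.5556

P(A|B) = 0.5556


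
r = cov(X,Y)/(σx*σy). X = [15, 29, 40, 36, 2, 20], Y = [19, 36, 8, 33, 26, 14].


Mean X = 23.6667, Mean Y = 22.6667
SD X = 12.944325, SD Y = 9.994443
Cov = -8.277778
r = -8.277778/(12.944325*9.994443) = -0.0640

r = -0.0640


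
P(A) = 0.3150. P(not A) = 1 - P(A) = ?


P(not A) = 1 - 0.3150 = 0.6850

P(not A) = 0.6850


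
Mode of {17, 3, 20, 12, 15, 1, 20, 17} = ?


Frequencies: 1:1, 3:1, 12:1, 15:1, 17:2, 20:2
Max frequency = 2
Mode = 17, 20

Mode = 17, 20


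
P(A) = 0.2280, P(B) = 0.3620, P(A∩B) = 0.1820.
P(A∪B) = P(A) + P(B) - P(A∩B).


P(A∪B) = 0.2280 + 0.3620 - 0.1820
= 0.5900 - 0.1820
= 0.4080

P(A∪B) = 0.4080


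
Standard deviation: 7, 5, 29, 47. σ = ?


Mean = 22.0000
Variance = 297.0000
SD = sqrt(297.0000) = 17.2337

SD = 17.2337


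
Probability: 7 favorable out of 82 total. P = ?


P = 7/82 = 0.0854

P = 0.0854


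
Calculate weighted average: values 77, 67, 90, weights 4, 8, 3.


Numerator = 77*4 + 67*8 + 90*3 = 1114
Denominator = 4 + 8 + 3 = 15
WM = 1114/15 = 74.2667

WM = 74.2667


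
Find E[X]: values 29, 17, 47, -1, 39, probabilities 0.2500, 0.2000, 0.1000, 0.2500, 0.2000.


E[X] = 29*0.2500 + 17*0.2000 + 47*0.1000 - 1*0.2500 + 39*0.2000
= 7.2500 + 3.4000 + 4.7000 - 0.2500 + 7.8000
= 22.9000

E[X] = 22.9000


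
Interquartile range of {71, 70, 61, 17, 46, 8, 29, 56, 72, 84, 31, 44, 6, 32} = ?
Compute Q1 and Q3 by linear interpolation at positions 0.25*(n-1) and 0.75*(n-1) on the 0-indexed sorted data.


Sorted: 6, 8, 17, 29, 31, 32, 44, 46, 56, 61, 70, 71, 72, 84
Q1 (25th %ile) = 29.5000
Q3 (75th %ile) = 67.7500
IQR = 67.7500 - 29.5000 = 38.2500

IQR = 38.2500


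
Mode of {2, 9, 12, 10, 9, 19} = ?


Frequencies: 2:1, 9:2, 10:1, 12:1, 19:1
Max frequency = 2
Mode = 9

Mode = 9


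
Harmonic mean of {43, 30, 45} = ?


Sum of reciprocals = 1/43 + 1/30 + 1/45 = 0.078811
HM = 3/0.078811 = 38.0656

HM = 38.0656


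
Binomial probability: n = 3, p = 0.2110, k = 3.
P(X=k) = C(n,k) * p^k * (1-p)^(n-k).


C(3,3) = 1
p^3 = 0.009394
(1-p)^0 = 1.000000
P = 1 * 0.009394 * 1.000000 = 0.0094

P(X=3) = 0.0094


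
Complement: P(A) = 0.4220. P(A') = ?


P(not A) = 1 - 0.4220 = 0.5780

P(not A) = 0.5780


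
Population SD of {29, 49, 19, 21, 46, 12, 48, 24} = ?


Mean = 31.0000
Variance = 187.0000
SD = sqrt(187.0000) = 13.6748

SD = 13.6748


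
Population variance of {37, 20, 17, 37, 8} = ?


Mean = 23.8000
Squared deviations: 174.2400, 14.4400, 46.2400, 174.2400, 249.6400
Sum = 658.8000
Variance = 658.8000/5 = 131.7600

Variance = 131.7600


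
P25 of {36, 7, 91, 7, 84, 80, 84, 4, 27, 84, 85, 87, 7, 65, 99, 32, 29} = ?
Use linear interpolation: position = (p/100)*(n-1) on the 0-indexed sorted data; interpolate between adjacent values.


Sorted: 4, 7, 7, 7, 27, 29, 32, 36, 65, 80, 84, 84, 84, 85, 87, 91, 99
n = 17
Index = 25/100 * 16 = 4.0000
Lower = data[4] = 27, Upper = data[5] = 29
P25 = 27 + 0*(2) = 27.0000

P25 = 27.0000


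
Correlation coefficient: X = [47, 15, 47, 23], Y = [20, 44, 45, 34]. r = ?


Mean X = 33.0000, Mean Y = 35.7500
SD X = 14.282857, SD Y = 10.059200
Cov = -55.500000
r = -55.500000/(14.282857*10.059200) = -0.3863

r = -0.3863


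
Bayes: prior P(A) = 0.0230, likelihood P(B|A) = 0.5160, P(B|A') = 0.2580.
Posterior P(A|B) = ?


P(B) = P(B|A)*P(A) + P(B|A')*P(A')
= 0.5160*0.0230 + 0.2580*0.9770
= 0.011868 + 0.252066 = 0.263934
P(A|B) = 0.011868/0.263934 = 0.0450

P(A|B) = 0.0450


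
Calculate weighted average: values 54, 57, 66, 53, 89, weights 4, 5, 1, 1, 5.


Numerator = 54*4 + 57*5 + 66*1 + 53*1 + 89*5 = 1065
Denominator = 4 + 5 + 1 + 1 + 5 = 16
WM = 1065/16 = 66.5625

WM = 66.5625


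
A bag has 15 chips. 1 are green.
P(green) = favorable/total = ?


P = 1/15 = 0.0667

P = 0.0667


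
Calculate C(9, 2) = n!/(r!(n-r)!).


C(9,2) = 9!/(2! × 7!)
= 362880/(2 × 5040)
= 36

C(9,2) = 36


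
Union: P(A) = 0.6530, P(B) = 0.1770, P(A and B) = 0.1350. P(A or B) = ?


P(A∪B) = 0.6530 + 0.1770 - 0.1350
= 0.8300 - 0.1350
= 0.6950

P(A∪B) = 0.6950


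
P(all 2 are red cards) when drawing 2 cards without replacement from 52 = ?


P(all red cards) = (26/52) × (25/51)
= 0.2451

P = 0.2451


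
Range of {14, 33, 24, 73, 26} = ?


Max = 73, Min = 14
Range = 73 - 14 = 59

Range = 59


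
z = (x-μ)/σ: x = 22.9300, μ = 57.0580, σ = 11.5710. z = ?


z = (22.9300 - 57.0580)/11.5710
= -34.1280/11.5710
= -2.9494

z = -2.9494


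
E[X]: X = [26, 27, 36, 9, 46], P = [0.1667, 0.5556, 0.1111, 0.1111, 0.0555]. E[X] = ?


E[X] = 26*0.1667 + 27*0.5556 + 36*0.1111 + 9*0.1111 + 46*0.0555
= 4.3342 + 15.0012 + 3.9996 + 0.9999 + 2.5530
= 26.8879

E[X] = 26.8879


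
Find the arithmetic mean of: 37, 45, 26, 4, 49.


Sum = 37 + 45 + 26 + 4 + 49 = 161
n = 5
Mean = 161/5 = 32.2000

Mean = 32.2000


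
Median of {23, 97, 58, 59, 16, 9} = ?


Sorted: 9, 16, 23, 58, 59, 97
n = 6 (even)
Middle values: 23 and 58
Median = (23+58)/2 = 40.5000

Median = 40.5000


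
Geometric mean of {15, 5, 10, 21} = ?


Product = 15 × 5 × 10 × 21 = 15750
GM = 15750^(1/4) = 11.2026

GM = 11.2026


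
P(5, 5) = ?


P(5,5) = 5!/0!
= 120/1
= 120

P(5,5) = 120


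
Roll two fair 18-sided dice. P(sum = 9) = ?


Total outcomes = 18×18 = 324
Favorable (sum = 9): 8
P = 8/324 = 0.0247

P = 0.0247


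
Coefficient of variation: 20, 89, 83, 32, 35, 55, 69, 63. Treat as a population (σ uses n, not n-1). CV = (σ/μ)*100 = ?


Mean = 55.7500
SD = 23.3171
CV = (23.3171/55.7500)*100 = 41.8244%

CV = 41.8244%


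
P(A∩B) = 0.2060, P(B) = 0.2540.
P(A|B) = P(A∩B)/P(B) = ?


P(A|B) = 0.2060/0.2540 = 0.8110

P(A|B) = 0.8110


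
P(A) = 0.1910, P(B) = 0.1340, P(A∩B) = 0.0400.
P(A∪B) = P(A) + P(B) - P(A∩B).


P(A∪B) = 0.1910 + 0.1340 - 0.0400
= 0.3250 - 0.0400
= 0.2850

P(A∪B) = 0.2850


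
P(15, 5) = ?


P(15,5) = 15!/10!
= 1307674368000/3628800
= 360360

P(15,5) = 360360


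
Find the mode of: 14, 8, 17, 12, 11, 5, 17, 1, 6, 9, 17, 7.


Frequencies: 1:1, 5:1, 6:1, 7:1, 8:1, 9:1, 11:1, 12:1, 14:1, 17:3
Max frequency = 3
Mode = 17

Mode = 17


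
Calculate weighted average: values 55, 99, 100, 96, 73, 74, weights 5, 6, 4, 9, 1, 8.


Numerator = 55*5 + 99*6 + 100*4 + 96*9 + 73*1 + 74*8 = 2798
Denominator = 5 + 6 + 4 + 9 + 1 + 8 = 33
WM = 2798/33 = 84.7879

WM = 84.7879


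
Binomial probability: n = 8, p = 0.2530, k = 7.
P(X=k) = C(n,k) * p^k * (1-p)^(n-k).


C(8,7) = 8
p^7 = 6.635042e-05
(1-p)^1 = 0.747000
P = 8 * 6.635042e-05 * 0.747000 = 0.0004

P(X=7) = 0.0004


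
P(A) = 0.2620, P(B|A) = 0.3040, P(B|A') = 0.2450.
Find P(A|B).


P(B) = P(B|A)*P(A) + P(B|A')*P(A')
= 0.3040*0.2620 + 0.2450*0.7380
= 0.079648 + 0.180810 = 0.260458
P(A|B) = 0.079648/0.260458 = 0.3058

P(A|B) = 0.3058


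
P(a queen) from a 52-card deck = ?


4 queens in 52 cards
P = 4/52 = 0.0769

P = 0.0769


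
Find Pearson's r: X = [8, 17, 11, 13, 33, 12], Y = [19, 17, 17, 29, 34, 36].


Mean X = 15.6667, Mean Y = 25.3333
SD X = 8.198916, SD Y = 7.972174
Cov = 29.611111
r = 29.611111/(8.198916*7.972174) = 0.4530

r = 0.4530


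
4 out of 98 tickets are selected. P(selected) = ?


P = 4/98 = 0.0408

P = 0.0408


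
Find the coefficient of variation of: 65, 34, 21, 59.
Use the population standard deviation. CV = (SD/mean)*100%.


Mean = 44.7500
SD = 17.9774
CV = (17.9774/44.7500)*100 = 40.1730%

CV = 40.1730%


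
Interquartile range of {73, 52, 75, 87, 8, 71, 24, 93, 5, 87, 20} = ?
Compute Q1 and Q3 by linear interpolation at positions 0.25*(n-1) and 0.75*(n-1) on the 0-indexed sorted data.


Sorted: 5, 8, 20, 24, 52, 71, 73, 75, 87, 87, 93
Q1 (25th %ile) = 22.0000
Q3 (75th %ile) = 81.0000
IQR = 81.0000 - 22.0000 = 59.0000

IQR = 59.0000


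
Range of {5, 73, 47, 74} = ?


Max = 74, Min = 5
Range = 74 - 5 = 69

Range = 69


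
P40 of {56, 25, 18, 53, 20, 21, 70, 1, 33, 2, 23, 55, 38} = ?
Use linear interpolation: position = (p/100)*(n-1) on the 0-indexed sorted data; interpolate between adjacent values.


Sorted: 1, 2, 18, 20, 21, 23, 25, 33, 38, 53, 55, 56, 70
n = 13
Index = 40/100 * 12 = 4.8000
Lower = data[4] = 21, Upper = data[5] = 23
P40 = 21 + 0.8000*(2) = 22.6000

P40 = 22.6000


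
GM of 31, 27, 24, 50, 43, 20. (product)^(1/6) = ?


Product = 31 × 27 × 24 × 50 × 43 × 20 = 863784000
GM = 863784000^(1/6) = 30.8604

GM = 30.8604


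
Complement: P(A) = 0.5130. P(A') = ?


P(not A) = 1 - 0.5130 = 0.4870

P(not A) = 0.4870


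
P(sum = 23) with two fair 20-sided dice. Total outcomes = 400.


Total outcomes = 20×20 = 400
Favorable (sum = 23): 18
P = 18/400 = 0.0450

P = 0.0450


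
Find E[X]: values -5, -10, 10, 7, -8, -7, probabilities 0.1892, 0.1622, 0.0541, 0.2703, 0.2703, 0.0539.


E[X] = -5*0.1892 - 10*0.1622 + 10*0.0541 + 7*0.2703 - 8*0.2703 - 7*0.0539
= -0.9460 - 1.6220 + 0.5410 + 1.8921 - 2.1624 - 0.3773
= -2.6746

E[X] = -2.6746


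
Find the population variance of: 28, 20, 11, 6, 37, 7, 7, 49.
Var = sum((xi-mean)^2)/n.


Mean = 20.6250
Squared deviations: 54.3906, 0.3906, 92.6406, 213.8906, 268.1406, 185.6406, 185.6406, 805.1406
Sum = 1805.8750
Variance = 1805.8750/8 = 225.7344

Variance = 225.7344


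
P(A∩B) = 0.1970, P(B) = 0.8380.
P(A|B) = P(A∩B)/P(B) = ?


P(A|B) = 0.1970/0.8380 = 0.2351

P(A|B) = 0.2351


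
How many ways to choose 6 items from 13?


C(13,6) = 13!/(6! × 7!)
= 6227020800/(720 × 5040)
= 1716

C(13,6) = 1716


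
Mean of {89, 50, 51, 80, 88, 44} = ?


Sum = 89 + 50 + 51 + 80 + 88 + 44 = 402
n = 6
Mean = 402/6 = 67.0000

Mean = 67.0000


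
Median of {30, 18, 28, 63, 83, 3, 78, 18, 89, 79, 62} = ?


Sorted: 3, 18, 18, 28, 30, 62, 63, 78, 79, 83, 89
n = 11 (odd)
Middle value = 62

Median = 62


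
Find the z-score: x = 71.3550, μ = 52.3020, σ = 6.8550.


z = (71.3550 - 52.3020)/6.8550
= 19.0530/6.8550
= 2.7794

z = 2.7794


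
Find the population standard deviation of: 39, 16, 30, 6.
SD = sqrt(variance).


Mean = 22.7500
Variance = 160.6875
SD = sqrt(160.6875) = 12.6763

SD = 12.6763


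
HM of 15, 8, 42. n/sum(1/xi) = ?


Sum of reciprocals = 1/15 + 1/8 + 1/42 = 0.215476
HM = 3/0.215476 = 13.9227

HM = 13.9227


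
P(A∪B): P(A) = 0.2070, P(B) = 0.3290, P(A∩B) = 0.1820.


P(A∪B) = 0.2070 + 0.3290 - 0.1820
= 0.5360 - 0.1820
= 0.3540

P(A∪B) = 0.3540


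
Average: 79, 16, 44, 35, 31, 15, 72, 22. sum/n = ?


Sum = 79 + 16 + 44 + 35 + 31 + 15 + 72 + 22 = 314
n = 8
Mean = 314/8 = 39.2500

Mean = 39.2500


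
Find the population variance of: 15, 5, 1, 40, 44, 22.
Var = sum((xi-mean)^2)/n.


Mean = 21.1667
Squared deviations: 38.0278, 261.3611, 406.6944, 354.6944, 521.3611, 0.6944
Sum = 1582.8333
Variance = 1582.8333/6 = 263.8056

Variance = 263.8056


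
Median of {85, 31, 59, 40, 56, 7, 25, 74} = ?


Sorted: 7, 25, 31, 40, 56, 59, 74, 85
n = 8 (even)
Middle values: 40 and 56
Median = (40+56)/2 = 48.0000

Median = 48.0000


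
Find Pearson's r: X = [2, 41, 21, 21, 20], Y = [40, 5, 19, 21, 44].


Mean X = 21.0000, Mean Y = 25.8000
SD X = 12.345039, SD Y = 14.386104
Cov = -140.800000
r = -140.800000/(12.345039*14.386104) = -0.7928

r = -0.7928


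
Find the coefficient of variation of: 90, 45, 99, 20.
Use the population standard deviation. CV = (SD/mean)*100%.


Mean = 63.5000
SD = 32.3921
CV = (32.3921/63.5000)*100 = 51.0112%

CV = 51.0112%


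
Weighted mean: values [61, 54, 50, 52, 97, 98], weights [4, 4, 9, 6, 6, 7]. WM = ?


Numerator = 61*4 + 54*4 + 50*9 + 52*6 + 97*6 + 98*7 = 2490
Denominator = 4 + 4 + 9 + 6 + 6 + 7 = 36
WM = 2490/36 = 69.1667

WM = 69.1667


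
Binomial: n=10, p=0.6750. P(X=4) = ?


C(10,4) = 210
p^4 = 0.207594
(1-p)^6 = 0.001178
P = 210 * 0.207594 * 0.001178 = 0.0514

P(X=4) = 0.0514


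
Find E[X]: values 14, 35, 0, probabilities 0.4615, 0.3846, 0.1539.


E[X] = 14*0.4615 + 35*0.3846 + 0*0.1539
= 6.4610 + 13.4610 + 0
= 19.9220

E[X] = 19.9220


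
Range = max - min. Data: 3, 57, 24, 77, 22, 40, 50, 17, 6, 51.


Max = 77, Min = 3
Range = 77 - 3 = 74

Range = 74


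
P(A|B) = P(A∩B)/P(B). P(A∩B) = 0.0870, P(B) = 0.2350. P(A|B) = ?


P(A|B) = 0.0870/0.2350 = 0.3702

P(A|B) = 0.3702


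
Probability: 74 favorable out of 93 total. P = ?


P = 74/93 = 0.7957

P = 0.7957


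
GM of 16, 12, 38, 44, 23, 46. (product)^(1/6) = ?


Product = 16 × 12 × 38 × 44 × 23 × 46 = 339643392
GM = 339643392^(1/6) = 26.4142

GM = 26.4142


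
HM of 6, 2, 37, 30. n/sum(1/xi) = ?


Sum of reciprocals = 1/6 + 1/2 + 1/37 + 1/30 = 0.727027
HM = 4/0.727027 = 5.5019

HM = 5.5019


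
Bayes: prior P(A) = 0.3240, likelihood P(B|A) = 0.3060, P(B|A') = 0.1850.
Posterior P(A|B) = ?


P(B) = P(B|A)*P(A) + P(B|A')*P(A')
= 0.3060*0.3240 + 0.1850*0.6760
= 0.099144 + 0.125060 = 0.224204
P(A|B) = 0.099144/0.224204 = 0.4422

P(A|B) = 0.4422


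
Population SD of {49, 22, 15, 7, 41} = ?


Mean = 26.8000
Variance = 249.7600
SD = sqrt(249.7600) = 15.8038

SD = 15.8038


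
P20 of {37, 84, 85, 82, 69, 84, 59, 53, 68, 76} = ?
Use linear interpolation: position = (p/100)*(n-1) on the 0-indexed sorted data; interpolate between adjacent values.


Sorted: 37, 53, 59, 68, 69, 76, 82, 84, 84, 85
n = 10
Index = 20/100 * 9 = 1.8000
Lower = data[1] = 53, Upper = data[2] = 59
P20 = 53 + 0.8000*(6) = 57.8000

P20 = 57.8000


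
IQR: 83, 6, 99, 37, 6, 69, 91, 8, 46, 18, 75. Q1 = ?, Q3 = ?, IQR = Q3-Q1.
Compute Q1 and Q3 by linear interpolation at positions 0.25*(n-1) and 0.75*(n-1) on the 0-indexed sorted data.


Sorted: 6, 6, 8, 18, 37, 46, 69, 75, 83, 91, 99
Q1 (25th %ile) = 13.0000
Q3 (75th %ile) = 79.0000
IQR = 79.0000 - 13.0000 = 66.0000

IQR = 66.0000


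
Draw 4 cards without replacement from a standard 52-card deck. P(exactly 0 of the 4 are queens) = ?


Hypergeometric: P(X=0) = C(4,0)·C(48,4) / C(52,4)
= 1 × 194580 / 270725
= 194580/270725 = 0.7187

P = 0.7187


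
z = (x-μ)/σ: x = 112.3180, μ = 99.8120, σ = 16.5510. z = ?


z = (112.3180 - 99.8120)/16.5510
= 12.5060/16.5510
= 0.7556

z = 0.7556


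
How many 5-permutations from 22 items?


P(22,5) = 22!/17!
= 1124000727777607680000/355687428096000
= 3160080

P(22,5) = 3160080


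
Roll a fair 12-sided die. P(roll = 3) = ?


Favorable outcomes (roll = 3): 1
Total outcomes = 12
P = 1/12 = 0.0833

P = 0.0833


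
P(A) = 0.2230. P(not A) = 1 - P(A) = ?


P(not A) = 1 - 0.2230 = 0.7770

P(not A) = 0.7770


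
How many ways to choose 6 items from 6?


C(6,6) = 6!/(6! × 0!)
= 720/(720 × 1)
= 1

C(6,6) = 1


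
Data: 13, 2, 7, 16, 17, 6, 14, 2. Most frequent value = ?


Frequencies: 2:2, 6:1, 7:1, 13:1, 14:1, 16:1, 17:1
Max frequency = 2
Mode = 2

Mode = 2


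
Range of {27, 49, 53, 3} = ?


Max = 53, Min = 3
Range = 53 - 3 = 50

Range = 50


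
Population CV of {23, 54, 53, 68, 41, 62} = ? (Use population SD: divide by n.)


Mean = 50.1667
SD = 14.7356
CV = (14.7356/50.1667)*100 = 29.3734%

CV = 29.3734%


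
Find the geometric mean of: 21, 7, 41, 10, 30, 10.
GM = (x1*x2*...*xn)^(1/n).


Product = 21 × 7 × 41 × 10 × 30 × 10 = 18081000
GM = 18081000^(1/6) = 16.2008

GM = 16.2008


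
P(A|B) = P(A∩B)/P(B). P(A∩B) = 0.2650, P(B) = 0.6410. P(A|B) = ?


P(A|B) = 0.2650/0.6410 = 0.4134

P(A|B) = 0.4134


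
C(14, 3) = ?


C(14,3) = 14!/(3! × 11!)
= 87178291200/(6 × 39916800)
= 364

C(14,3) = 364


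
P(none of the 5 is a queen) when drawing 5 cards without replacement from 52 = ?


P(no queens) = (48/52) × (47/51) × (46/50) × (45/49) × (44/48)
= 0.6588

P = 0.6588


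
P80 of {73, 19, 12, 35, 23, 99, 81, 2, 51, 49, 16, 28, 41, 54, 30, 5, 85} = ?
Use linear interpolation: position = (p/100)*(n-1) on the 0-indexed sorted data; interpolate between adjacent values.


Sorted: 2, 5, 12, 16, 19, 23, 28, 30, 35, 41, 49, 51, 54, 73, 81, 85, 99
n = 17
Index = 80/100 * 16 = 12.8000
Lower = data[12] = 54, Upper = data[13] = 73
P80 = 54 + 0.8000*(19) = 69.2000

P80 = 69.2000


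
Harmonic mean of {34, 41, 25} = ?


Sum of reciprocals = 1/34 + 1/41 + 1/25 = 0.093802
HM = 3/0.093802 = 31.9823

HM = 31.9823


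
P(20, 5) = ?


P(20,5) = 20!/15!
= 2432902008176640000/1307674368000
= 1860480

P(20,5) = 1860480


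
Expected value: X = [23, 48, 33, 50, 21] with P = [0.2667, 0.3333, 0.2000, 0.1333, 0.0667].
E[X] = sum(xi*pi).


E[X] = 23*0.2667 + 48*0.3333 + 33*0.2000 + 50*0.1333 + 21*0.0667
= 6.1341 + 15.9984 + 6.6000 + 6.6650 + 1.4007
= 36.7982

E[X] = 36.7982


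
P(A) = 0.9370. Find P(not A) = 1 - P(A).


P(not A) = 1 - 0.9370 = 0.0630

P(not A) = 0.0630


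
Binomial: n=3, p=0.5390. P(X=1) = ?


C(3,1) = 3
p^1 = 0.539000
(1-p)^2 = 0.212521
P = 3 * 0.539000 * 0.212521 = 0.3436

P(X=1) = 0.3436


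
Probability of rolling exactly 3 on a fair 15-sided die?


Favorable outcomes (roll = 3): 1
Total outcomes = 15
P = 1/15 = 0.0667

P = 0.0667


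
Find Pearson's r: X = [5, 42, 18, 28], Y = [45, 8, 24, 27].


Mean X = 23.2500, Mean Y = 26.0000
SD X = 13.553136, SD Y = 13.133926
Cov = -167.250000
r = -167.250000/(13.553136*13.133926) = -0.9396

r = -0.9396


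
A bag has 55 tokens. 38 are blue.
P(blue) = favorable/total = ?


P = 38/55 = 0.6909

P = 0.6909


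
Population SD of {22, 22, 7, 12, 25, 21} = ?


Mean = 18.1667
Variance = 41.1389
SD = sqrt(41.1389) = 6.4140

SD = 6.4140


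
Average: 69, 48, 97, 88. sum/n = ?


Sum = 69 + 48 + 97 + 88 = 302
n = 4
Mean = 302/4 = 75.5000

Mean = 75.5000


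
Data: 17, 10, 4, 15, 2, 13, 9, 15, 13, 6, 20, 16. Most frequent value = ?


Frequencies: 2:1, 4:1, 6:1, 9:1, 10:1, 13:2, 15:2, 16:1, 17:1, 20:1
Max frequency = 2
Mode = 13, 15

Mode = 13, 15


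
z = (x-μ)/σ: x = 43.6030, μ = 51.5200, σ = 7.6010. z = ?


z = (43.6030 - 51.5200)/7.6010
= -7.9170/7.6010
= -1.0416

z = -1.0416


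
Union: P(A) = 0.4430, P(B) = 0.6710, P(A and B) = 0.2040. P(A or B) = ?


P(A∪B) = 0.4430 + 0.6710 - 0.2040
= 1.1140 - 0.2040
= 0.9100

P(A∪B) = 0.9100


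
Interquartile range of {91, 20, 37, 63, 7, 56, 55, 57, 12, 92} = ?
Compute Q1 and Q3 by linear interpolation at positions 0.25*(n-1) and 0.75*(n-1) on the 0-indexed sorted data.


Sorted: 7, 12, 20, 37, 55, 56, 57, 63, 91, 92
Q1 (25th %ile) = 24.2500
Q3 (75th %ile) = 61.5000
IQR = 61.5000 - 24.2500 = 37.2500

IQR = 37.2500


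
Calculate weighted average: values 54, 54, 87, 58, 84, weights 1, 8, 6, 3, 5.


Numerator = 54*1 + 54*8 + 87*6 + 58*3 + 84*5 = 1602
Denominator = 1 + 8 + 6 + 3 + 5 = 23
WM = 1602/23 = 69.6522

WM = 69.6522


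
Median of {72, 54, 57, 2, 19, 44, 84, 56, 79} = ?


Sorted: 2, 19, 44, 54, 56, 57, 72, 79, 84
n = 9 (odd)
Middle value = 56

Median = 56


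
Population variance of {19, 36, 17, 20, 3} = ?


Mean = 19.0000
Squared deviations: 0, 289.0000, 4.0000, 1.0000, 256.0000
Sum = 550.0000
Variance = 550.0000/5 = 110.0000

Variance = 110.0000


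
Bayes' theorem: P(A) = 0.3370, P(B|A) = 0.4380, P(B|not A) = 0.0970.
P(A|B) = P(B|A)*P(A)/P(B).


P(B) = P(B|A)*P(A) + P(B|A')*P(A')
= 0.4380*0.3370 + 0.0970*0.6630
= 0.147606 + 0.064311 = 0.211917
P(A|B) = 0.147606/0.211917 = 0.6965

P(A|B) = 0.6965


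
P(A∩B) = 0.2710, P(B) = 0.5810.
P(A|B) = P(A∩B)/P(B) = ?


P(A|B) = 0.2710/0.5810 = 0.4664

P(A|B) = 0.4664


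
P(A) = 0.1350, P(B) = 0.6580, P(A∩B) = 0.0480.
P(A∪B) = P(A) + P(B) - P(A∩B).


P(A∪B) = 0.1350 + 0.6580 - 0.0480
= 0.7930 - 0.0480
= 0.7450

P(A∪B) = 0.7450


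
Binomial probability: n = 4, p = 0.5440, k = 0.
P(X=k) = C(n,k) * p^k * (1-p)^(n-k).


C(4,0) = 1
p^0 = 1.000000
(1-p)^4 = 0.043237
P = 1 * 1.000000 * 0.043237 = 0.0432

P(X=0) = 0.0432


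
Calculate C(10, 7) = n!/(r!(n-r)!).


C(10,7) = 10!/(7! × 3!)
= 3628800/(5040 × 6)
= 120

C(10,7) = 120


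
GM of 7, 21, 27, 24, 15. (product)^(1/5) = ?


Product = 7 × 21 × 27 × 24 × 15 = 1428840
GM = 1428840^(1/5) = 17.0215

GM = 17.0215


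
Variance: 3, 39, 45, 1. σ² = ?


Mean = 22.0000
Squared deviations: 361.0000, 289.0000, 529.0000, 441.0000
Sum = 1620.0000
Variance = 1620.0000/4 = 405.0000

Variance = 405.0000


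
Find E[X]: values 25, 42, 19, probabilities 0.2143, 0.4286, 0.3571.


E[X] = 25*0.2143 + 42*0.4286 + 19*0.3571
= 5.3575 + 18.0012 + 6.7849
= 30.1436

E[X] = 30.1436


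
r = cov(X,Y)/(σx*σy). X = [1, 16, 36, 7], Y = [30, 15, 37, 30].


Mean X = 15.0000, Mean Y = 28.0000
SD X = 13.247641, SD Y = 8.031189
Cov = 33.000000
r = 33.000000/(13.247641*8.031189) = 0.3102

r = 0.3102


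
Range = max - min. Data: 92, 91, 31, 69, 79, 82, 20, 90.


Max = 92, Min = 20
Range = 92 - 20 = 72

Range = 72


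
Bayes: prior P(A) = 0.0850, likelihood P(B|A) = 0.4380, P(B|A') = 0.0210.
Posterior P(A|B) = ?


P(B) = P(B|A)*P(A) + P(B|A')*P(A')
= 0.4380*0.0850 + 0.0210*0.9150
= 0.037230 + 0.019215 = 0.056445
P(A|B) = 0.037230/0.056445 = 0.6596

P(A|B) = 0.6596


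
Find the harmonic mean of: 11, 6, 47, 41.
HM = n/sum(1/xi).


Sum of reciprocals = 1/11 + 1/6 + 1/47 + 1/41 = 0.303243
HM = 4/0.303243 = 13.1908

HM = 13.1908


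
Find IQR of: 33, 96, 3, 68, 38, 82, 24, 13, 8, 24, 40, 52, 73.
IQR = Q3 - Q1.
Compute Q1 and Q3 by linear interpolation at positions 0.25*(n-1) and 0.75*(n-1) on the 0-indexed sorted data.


Sorted: 3, 8, 13, 24, 24, 33, 38, 40, 52, 68, 73, 82, 96
Q1 (25th %ile) = 24.0000
Q3 (75th %ile) = 68.0000
IQR = 68.0000 - 24.0000 = 44.0000

IQR = 44.0000


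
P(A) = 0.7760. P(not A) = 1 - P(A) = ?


P(not A) = 1 - 0.7760 = 0.2240

P(not A) = 0.2240


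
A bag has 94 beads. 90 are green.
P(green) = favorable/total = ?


P = 90/94 = 0.9574

P = 0.9574


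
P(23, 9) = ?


P(23,9) = 23!/14!
= 25852016738884976640000/87178291200
= 296541907200

P(23,9) = 296541907200


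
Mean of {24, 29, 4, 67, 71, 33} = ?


Sum = 24 + 29 + 4 + 67 + 71 + 33 = 228
n = 6
Mean = 228/6 = 38.0000

Mean = 38.0000


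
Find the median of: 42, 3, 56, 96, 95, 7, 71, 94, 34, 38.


Sorted: 3, 7, 34, 38, 42, 56, 71, 94, 95, 96
n = 10 (even)
Middle values: 42 and 56
Median = (42+56)/2 = 49.0000

Median = 49.0000


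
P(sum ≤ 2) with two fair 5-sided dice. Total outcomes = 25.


Total outcomes = 5×5 = 25
Favorable (sum ≤ 2): 1
P = 1/25 = 0.0400

P = 0.0400


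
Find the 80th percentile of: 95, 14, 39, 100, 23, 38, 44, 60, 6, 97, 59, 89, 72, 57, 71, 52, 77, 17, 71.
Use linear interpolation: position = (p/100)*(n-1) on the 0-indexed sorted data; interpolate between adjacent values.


Sorted: 6, 14, 17, 23, 38, 39, 44, 52, 57, 59, 60, 71, 71, 72, 77, 89, 95, 97, 100
n = 19
Index = 80/100 * 18 = 14.4000
Lower = data[14] = 77, Upper = data[15] = 89
P80 = 77 + 0.4000*(12) = 81.8000

P80 = 81.8000


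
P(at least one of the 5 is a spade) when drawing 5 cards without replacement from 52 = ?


P(at least one) = 1 - P(none)
P(none) = (39/52) × (38/51) × (37/50) × (36/49) × (35/48) = 0.221534
P(at least one) = 1 - 0.221534 = 0.7785

P = 0.7785


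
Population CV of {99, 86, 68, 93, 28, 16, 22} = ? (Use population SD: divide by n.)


Mean = 58.8571
SD = 33.2627
CV = (33.2627/58.8571)*100 = 56.5143%

CV = 56.5143%
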